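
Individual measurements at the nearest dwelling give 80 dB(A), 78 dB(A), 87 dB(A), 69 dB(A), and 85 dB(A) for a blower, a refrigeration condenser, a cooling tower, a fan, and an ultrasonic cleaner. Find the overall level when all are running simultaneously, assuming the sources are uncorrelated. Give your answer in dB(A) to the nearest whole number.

For uncorrelated sources the intensities add, so convert each level to linear form, sum, and take 10·log₁₀ of the total.
Σ 10^(L/10) = 10^(80/10) + 10^(78/10) + 10^(87/10) + 10^(69/10) + 10^(85/10) = 9.885e+08.
L_total = 10·log₁₀(9.885e+08) = 89.95 dB(A).

90 dB(A)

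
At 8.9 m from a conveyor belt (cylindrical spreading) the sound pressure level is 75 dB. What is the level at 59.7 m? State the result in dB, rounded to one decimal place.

For a line source, L₂ = L₁ − 10·log₁₀(r₂/r₁).
L₂ = 75 − 10·log₁₀(59.7/8.9) = 75 − 8.266 = 66.73 dB.

66.7 dB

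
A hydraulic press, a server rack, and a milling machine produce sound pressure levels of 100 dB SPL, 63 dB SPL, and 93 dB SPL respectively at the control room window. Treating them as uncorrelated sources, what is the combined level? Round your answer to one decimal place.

100.8 dB SPL

Incoherent sources combine by intensity addition: L_total = 10·log₁₀(Σ 10^(L_i/10)).
Σ 10^(L/10) = 10^(100/10) + 10^(63/10) + 10^(93/10) = 1.200e+10.
L_total = 10·log₁₀(1.200e+10) = 100.79 dB SPL.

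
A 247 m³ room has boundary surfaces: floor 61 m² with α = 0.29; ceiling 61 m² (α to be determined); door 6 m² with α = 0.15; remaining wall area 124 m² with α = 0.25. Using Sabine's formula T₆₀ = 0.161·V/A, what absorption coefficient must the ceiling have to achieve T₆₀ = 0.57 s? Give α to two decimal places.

From T₆₀ = 0.161·V/A, the target T₆₀ = 0.57 s needs A = 0.161·247/0.57 = 69.77 m².
Absorption from the other surfaces = 61·0.29 + 6·0.15 + 124·0.25 = 49.59 m², so the ceiling must supply 20.18 m² over 61 m².
α = 20.18/61 = 0.331.

0.33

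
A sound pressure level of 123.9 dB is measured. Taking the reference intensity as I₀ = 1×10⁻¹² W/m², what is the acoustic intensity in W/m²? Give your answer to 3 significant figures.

2.45 W/m²

I/I₀ = 10^(123.9/10) = 2.455e+12, so I = 2.455e+12 × 10⁻¹² W/m².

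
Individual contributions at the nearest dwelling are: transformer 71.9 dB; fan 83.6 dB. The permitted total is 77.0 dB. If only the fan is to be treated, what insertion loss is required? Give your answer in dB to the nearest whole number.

8 dB

The untreated sources together contribute 10^(71.9/10) = 1.549e+07, i.e. 71.90 dB.
The limit corresponds to 10^(77.0/10) = 5.012e+07; subtracting the fixed part leaves 3.463e+07 for the fan, i.e. 75.39 dB.
Required insertion loss = 83.6 − 75.39 = 8.21 dB.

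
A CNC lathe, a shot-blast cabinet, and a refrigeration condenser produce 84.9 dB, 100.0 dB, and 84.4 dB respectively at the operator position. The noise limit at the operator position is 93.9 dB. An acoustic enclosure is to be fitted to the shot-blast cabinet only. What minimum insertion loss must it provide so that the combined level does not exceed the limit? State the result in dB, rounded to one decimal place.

7.3 dB

The untreated sources together contribute 10^(84.9/10) + 10^(84.4/10) = 5.845e+08, i.e. 87.67 dB.
The limit corresponds to 10^(93.9/10) = 2.455e+09; subtracting the fixed part leaves 1.870e+09 for the shot-blast cabinet, i.e. 92.72 dB.
So the shot-blast cabinet must be reduced from 100.0 to 92.72 dB: IL = 7.28 dB.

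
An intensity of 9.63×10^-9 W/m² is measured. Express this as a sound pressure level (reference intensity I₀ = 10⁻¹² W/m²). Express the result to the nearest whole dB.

I/I₀ = 9.63×10^-9/10⁻¹² = 9.63×10^3, and L = 10·log₁₀(I/I₀).
L = 10·(0.9836 + 3) = 39.84 dB.

40 dB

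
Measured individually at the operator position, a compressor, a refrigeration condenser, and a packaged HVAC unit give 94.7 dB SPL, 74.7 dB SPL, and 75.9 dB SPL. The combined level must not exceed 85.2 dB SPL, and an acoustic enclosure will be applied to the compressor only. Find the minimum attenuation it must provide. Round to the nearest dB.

The untreated sources together contribute 10^(74.7/10) + 10^(75.9/10) = 6.842e+07, i.e. 78.35 dB SPL.
To meet 85.2 dB SPL overall, the treated compressor may contribute at most 10^(85.2/10) − 6.842e+07 = 2.627e+08, i.e. 84.19 dB SPL.
So the compressor must be reduced from 94.7 to 84.19 dB SPL: IL = 10.51 dB.

11 dB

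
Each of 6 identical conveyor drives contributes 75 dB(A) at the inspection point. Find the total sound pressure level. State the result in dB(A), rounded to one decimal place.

82.8 dB(A)

L_total = L₁ + 10·log₁₀ N for N identical incoherent sources.
L_total = 75 + 10·log₁₀(6) = 75 + 7.782 = 82.78 dB(A).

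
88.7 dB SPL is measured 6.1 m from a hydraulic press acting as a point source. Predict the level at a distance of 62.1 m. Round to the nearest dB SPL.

For a point source, L₂ = L₁ − 20·log₁₀(r₂/r₁).
L₂ = 88.7 − 20·log₁₀(62.1/6.1) = 88.7 − 20.155 = 68.54 dB SPL.

69 dB SPL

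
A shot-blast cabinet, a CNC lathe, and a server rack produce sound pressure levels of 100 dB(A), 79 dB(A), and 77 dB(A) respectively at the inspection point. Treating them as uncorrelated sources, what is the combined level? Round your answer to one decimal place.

100.1 dB(A)

For uncorrelated sources the intensities add, so convert each level to linear form, sum, and take 10·log₁₀ of the total.
Σ 10^(L/10) = 10^(100/10) + 10^(79/10) + 10^(77/10) = 1.013e+10.
L_total = 10·log₁₀(1.013e+10) = 100.06 dB(A).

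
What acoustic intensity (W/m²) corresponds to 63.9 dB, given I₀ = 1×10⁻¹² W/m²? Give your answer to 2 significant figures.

2.5e-06 W/m²

I/I₀ = 10^(63.9/10) = 2.455e+06, so I = 2.455e+06 × 10⁻¹² W/m².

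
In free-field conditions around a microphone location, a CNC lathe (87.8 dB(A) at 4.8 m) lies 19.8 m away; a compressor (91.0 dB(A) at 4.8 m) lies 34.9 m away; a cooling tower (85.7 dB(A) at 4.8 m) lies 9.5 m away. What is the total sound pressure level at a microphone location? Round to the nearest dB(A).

Apply inverse-square spreading to bring every level to the receiver, then sum 10^(L/10).
CNC lathe: 87.8 − 20·log₁₀(19.8/4.8) = 87.8 − 12.31 = 75.49 dB(A).
compressor: 91.0 − 20·log₁₀(34.9/4.8) = 91.0 − 17.23 = 73.77 dB(A).
cooling tower: 85.7 − 20·log₁₀(9.5/4.8) = 85.7 − 5.93 = 79.77 dB(A).
Σ 10^(L/10) = 1.541e+08 → L_total = 10·log₁₀(1.541e+08) = 81.88 dB(A).

82 dB(A)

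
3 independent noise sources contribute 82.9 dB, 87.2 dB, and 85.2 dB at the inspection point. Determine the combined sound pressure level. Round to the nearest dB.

90 dB

Incoherent sources combine by intensity addition: L_total = 10·log₁₀(Σ 10^(L_i/10)).
Σ 10^(L/10) = 10^(82.9/10) + 10^(87.2/10) + 10^(85.2/10) = 1.051e+09.
L_total = 10·log₁₀(1.051e+09) = 90.22 dB.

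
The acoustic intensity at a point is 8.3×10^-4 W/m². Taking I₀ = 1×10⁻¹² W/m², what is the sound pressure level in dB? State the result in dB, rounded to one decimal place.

L = 10·log₁₀(I/I₀) = 10·log₁₀(8.3×10^-4/10⁻¹²) = 10·log₁₀(8.3×10^8).
L = 10·(0.9191 + 8) = 89.19 dB.

89.2 dB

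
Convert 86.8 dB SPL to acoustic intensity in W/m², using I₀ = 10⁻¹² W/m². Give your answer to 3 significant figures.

I/I₀ = 10^(86.8/10) = 4.786e+08, so I = 4.786e+08 × 10⁻¹² W/m².

0.000479 W/m²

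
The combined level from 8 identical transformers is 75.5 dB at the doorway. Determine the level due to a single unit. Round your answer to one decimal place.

66.5 dB

For N identical incoherent sources L_total = L₁ + 10·log₁₀ N, so L₁ = 75.5 − 10·log₁₀(8) = 75.5 − 9.031.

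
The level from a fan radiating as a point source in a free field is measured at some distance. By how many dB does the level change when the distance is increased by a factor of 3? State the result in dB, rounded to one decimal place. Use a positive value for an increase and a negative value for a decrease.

With spherical spreading the level changes by −20·log₁₀(r₂/r₁).
ΔL = −20·log₁₀(3) = -9.54 dB.

-9.5 dB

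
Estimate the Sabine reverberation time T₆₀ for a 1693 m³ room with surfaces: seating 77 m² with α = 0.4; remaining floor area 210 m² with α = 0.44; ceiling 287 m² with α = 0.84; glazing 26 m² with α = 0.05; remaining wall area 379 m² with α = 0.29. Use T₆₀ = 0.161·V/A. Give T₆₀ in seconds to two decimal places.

0.57 s

Total absorption A = 77·0.4 + 210·0.44 + 287·0.84 + 26·0.05 + 379·0.29 = 475.49 m² sabins.
T₆₀ = 0.161 × 1693 / 475.49 = 0.573 s.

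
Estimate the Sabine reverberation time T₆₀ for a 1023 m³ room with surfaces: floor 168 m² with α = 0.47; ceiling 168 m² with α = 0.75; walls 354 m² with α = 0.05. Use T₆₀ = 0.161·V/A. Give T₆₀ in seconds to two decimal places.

A = Σ Sᵢαᵢ = 168·0.47 + 168·0.75 + 354·0.05 = 222.66 m².
T₆₀ = 0.161 × 1023 / 222.66 = 0.740 s.

0.74 s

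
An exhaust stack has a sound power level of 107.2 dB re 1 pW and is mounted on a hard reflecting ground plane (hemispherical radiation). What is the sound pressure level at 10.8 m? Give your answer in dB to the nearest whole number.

79 dB

Free-field hemispherical radiation: L_p = L_w − 10·log₁₀(2π·r²), r = 10.8 m.
2π·r² = 732.9 m², 10·log₁₀ of that is 28.650 dB.
L_p = 107.2 − 28.650 = 78.55 dB.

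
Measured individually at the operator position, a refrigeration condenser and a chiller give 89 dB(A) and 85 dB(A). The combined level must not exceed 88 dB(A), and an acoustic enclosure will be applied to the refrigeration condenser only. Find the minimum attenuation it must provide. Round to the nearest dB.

Fixed contribution from the other source: Σ 10^(L/10) = 10^(85/10) = 3.162e+08 (85.00 dB(A)).
The limit corresponds to 10^(88/10) = 6.310e+08; subtracting the fixed part leaves 3.147e+08 for the refrigeration condenser, i.e. 84.98 dB(A).
Required insertion loss = 89 − 84.98 = 4.02 dB.

4 dB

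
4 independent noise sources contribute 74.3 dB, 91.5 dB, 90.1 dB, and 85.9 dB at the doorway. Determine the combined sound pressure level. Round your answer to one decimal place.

Incoherent sources combine by intensity addition: L_total = 10·log₁₀(Σ 10^(L_i/10)).
Σ 10^(L/10) = 10^(74.3/10) + 10^(91.5/10) + 10^(90.1/10) + 10^(85.9/10) = 2.852e+09.
L_total = 10·log₁₀(2.852e+09) = 94.55 dB.

94.6 dB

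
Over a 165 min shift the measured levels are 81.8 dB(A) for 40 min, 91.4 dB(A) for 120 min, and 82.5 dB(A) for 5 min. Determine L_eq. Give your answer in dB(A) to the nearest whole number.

The energy average is taken in the linear domain: L_eq = 10·log₁₀[(Σ tᵢ·10^(Lᵢ/10))/T], T = 165 min.
Σ tᵢ·10^(Lᵢ/10) = 40·10^(81.8/10) + 120·10^(91.4/10) + 5·10^(82.5/10) = 1.726e+11.
L_eq = 10·log₁₀(1.726e+11/165) = 90.20 dB(A).

90 dB(A)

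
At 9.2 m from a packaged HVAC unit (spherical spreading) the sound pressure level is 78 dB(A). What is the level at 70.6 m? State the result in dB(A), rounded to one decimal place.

60.3 dB(A)

For a point source, L₂ = L₁ − 20·log₁₀(r₂/r₁).
L₂ = 78 − 20·log₁₀(70.6/9.2) = 78 − 17.700 = 60.30 dB(A).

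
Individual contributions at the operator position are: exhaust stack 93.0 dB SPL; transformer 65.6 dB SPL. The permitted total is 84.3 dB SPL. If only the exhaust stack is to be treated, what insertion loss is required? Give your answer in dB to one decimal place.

Fixed contribution from the other source: Σ 10^(L/10) = 10^(65.6/10) = 3.631e+06 (65.60 dB SPL).
To meet 84.3 dB SPL overall, the treated exhaust stack may contribute at most 10^(84.3/10) − 3.631e+06 = 2.655e+08, i.e. 84.24 dB SPL.
Required insertion loss = 93.0 − 84.24 = 8.76 dB.

8.8 dB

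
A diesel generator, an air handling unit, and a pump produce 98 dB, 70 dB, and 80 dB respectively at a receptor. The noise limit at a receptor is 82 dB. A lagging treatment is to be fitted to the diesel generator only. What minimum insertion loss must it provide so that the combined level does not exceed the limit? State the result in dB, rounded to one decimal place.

21.1 dB

Fixed contribution from the other sources: Σ 10^(L/10) = 10^(70/10) + 10^(80/10) = 1.100e+08 (80.41 dB).
The limit corresponds to 10^(82/10) = 1.585e+08; subtracting the fixed part leaves 4.849e+07 for the diesel generator, i.e. 76.86 dB.
So the diesel generator must be reduced from 98 to 76.86 dB: IL = 21.14 dB.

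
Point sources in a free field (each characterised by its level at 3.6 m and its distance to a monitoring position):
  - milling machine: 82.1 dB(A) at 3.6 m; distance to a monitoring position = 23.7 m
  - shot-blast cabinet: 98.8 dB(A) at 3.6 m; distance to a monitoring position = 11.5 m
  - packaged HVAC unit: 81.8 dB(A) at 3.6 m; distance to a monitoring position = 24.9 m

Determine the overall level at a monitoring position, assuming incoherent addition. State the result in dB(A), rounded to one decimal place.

88.8 dB(A)

Propagate each source to the receiver with L = L_ref − 20·log₁₀(r/r_ref), then add intensities.
milling machine: 82.1 − 20·log₁₀(23.7/3.6) = 82.1 − 16.37 = 65.73 dB(A).
shot-blast cabinet: 98.8 − 20·log₁₀(11.5/3.6) = 98.8 − 10.09 = 88.71 dB(A).
packaged HVAC unit: 81.8 − 20·log₁₀(24.9/3.6) = 81.8 − 16.80 = 65.00 dB(A).
Σ 10^(L/10) = 7.503e+08 → L_total = 10·log₁₀(7.503e+08) = 88.75 dB(A).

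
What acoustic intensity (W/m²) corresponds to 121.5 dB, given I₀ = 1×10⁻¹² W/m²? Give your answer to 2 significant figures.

1.4 W/m²

I/I₀ = 10^(121.5/10) = 1.413e+12, so I = 1.413e+12 × 10⁻¹² W/m².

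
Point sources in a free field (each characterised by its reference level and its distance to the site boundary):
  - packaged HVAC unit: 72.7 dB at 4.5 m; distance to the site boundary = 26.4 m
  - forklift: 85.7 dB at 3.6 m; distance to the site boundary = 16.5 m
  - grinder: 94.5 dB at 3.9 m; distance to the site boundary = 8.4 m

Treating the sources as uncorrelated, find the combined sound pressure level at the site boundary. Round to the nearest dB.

First find each source's level at the receiver (point-source: −20·log₁₀(r/r_ref)), then combine on an intensity basis.
packaged HVAC unit: 72.7 − 20·log₁₀(26.4/4.5) = 72.7 − 15.37 = 57.33 dB.
forklift: 85.7 − 20·log₁₀(16.5/3.6) = 85.7 − 13.22 = 72.48 dB.
grinder: 94.5 − 20·log₁₀(8.4/3.9) = 94.5 − 6.66 = 87.84 dB.
Σ 10^(L/10) = 6.258e+08 → L_total = 10·log₁₀(6.258e+08) = 87.96 dB.

88 dB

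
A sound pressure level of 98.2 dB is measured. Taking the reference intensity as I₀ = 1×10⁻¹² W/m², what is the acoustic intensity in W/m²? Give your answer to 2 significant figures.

0.0066 W/m²

I/I₀ = 10^(98.2/10) = 6.607e+09, so I = 6.607e+09 × 10⁻¹² W/m².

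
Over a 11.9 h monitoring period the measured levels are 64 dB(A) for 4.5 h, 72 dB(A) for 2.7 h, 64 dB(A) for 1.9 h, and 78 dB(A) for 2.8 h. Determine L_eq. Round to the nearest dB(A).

73 dB(A)

L_eq = 10·log₁₀[(1/T)·Σ tᵢ·10^(Lᵢ/10)] with T = 11.9 h.
Σ tᵢ·10^(Lᵢ/10) = 4.5·10^(64/10) + 2.7·10^(72/10) + 1.9·10^(64/10) + 2.8·10^(78/10) = 2.355e+08.
L_eq = 10·log₁₀(2.355e+08/11.9) = 72.97 dB(A).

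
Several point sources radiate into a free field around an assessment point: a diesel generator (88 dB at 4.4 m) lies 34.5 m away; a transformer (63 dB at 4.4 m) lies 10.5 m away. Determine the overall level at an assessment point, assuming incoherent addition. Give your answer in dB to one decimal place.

First find each source's level at the receiver (point-source: −20·log₁₀(r/r_ref)), then combine on an intensity basis.
diesel generator: 88 − 20·log₁₀(34.5/4.4) = 88 − 17.89 = 70.11 dB.
transformer: 63 − 20·log₁₀(10.5/4.4) = 63 − 7.55 = 55.45 dB.
Σ 10^(L/10) = 1.061e+07 → L_total = 10·log₁₀(1.061e+07) = 70.26 dB.

70.3 dB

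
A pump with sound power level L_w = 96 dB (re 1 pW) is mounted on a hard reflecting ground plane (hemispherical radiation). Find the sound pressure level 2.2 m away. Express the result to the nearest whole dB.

81 dB

L_p = L_w − 10·log₁₀(2π·r²) with r = 2.2 m.
2π·r² = 30.41 m², 10·log₁₀ of that is 14.830 dB.
L_p = 96 − 14.830 = 81.17 dB.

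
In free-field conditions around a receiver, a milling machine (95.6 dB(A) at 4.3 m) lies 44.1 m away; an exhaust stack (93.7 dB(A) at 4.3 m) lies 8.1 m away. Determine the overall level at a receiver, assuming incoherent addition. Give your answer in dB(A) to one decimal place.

88.4 dB(A)

First find each source's level at the receiver (point-source: −20·log₁₀(r/r_ref)), then combine on an intensity basis.
milling machine: 95.6 − 20·log₁₀(44.1/4.3) = 95.6 − 20.22 = 75.38 dB(A).
exhaust stack: 93.7 − 20·log₁₀(8.1/4.3) = 93.7 − 5.50 = 88.20 dB(A).
Σ 10^(L/10) = 6.952e+08 → L_total = 10·log₁₀(6.952e+08) = 88.42 dB(A).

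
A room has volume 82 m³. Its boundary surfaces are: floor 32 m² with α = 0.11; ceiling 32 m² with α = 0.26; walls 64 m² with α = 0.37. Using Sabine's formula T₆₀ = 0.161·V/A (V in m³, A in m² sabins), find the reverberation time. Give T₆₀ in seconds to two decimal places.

0.37 s

A = Σ Sᵢαᵢ = 32·0.11 + 32·0.26 + 64·0.37 = 35.52 m².
T₆₀ = 0.161 × 82 / 35.52 = 0.372 s.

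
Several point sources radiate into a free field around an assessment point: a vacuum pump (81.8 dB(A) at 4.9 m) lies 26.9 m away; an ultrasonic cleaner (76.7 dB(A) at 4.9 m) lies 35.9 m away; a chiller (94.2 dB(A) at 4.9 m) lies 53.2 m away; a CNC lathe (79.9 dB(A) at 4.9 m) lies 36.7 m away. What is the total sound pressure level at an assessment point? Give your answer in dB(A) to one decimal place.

First find each source's level at the receiver (point-source: −20·log₁₀(r/r_ref)), then combine on an intensity basis.
vacuum pump: 81.8 − 20·log₁₀(26.9/4.9) = 81.8 − 14.79 = 67.01 dB(A).
ultrasonic cleaner: 76.7 − 20·log₁₀(35.9/4.9) = 76.7 − 17.30 = 59.40 dB(A).
chiller: 94.2 − 20·log₁₀(53.2/4.9) = 94.2 − 20.71 = 73.49 dB(A).
CNC lathe: 79.9 − 20·log₁₀(36.7/4.9) = 79.9 − 17.49 = 62.41 dB(A).
Σ 10^(L/10) = 2.995e+07 → L_total = 10·log₁₀(2.995e+07) = 74.76 dB(A).

74.8 dB(A)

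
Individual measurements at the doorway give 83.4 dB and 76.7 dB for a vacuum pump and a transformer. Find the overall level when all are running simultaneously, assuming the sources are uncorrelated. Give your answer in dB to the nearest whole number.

Incoherent sources combine by intensity addition: L_total = 10·log₁₀(Σ 10^(L_i/10)).
Σ 10^(L/10) = 10^(83.4/10) + 10^(76.7/10) = 2.655e+08.
L_total = 10·log₁₀(2.655e+08) = 84.24 dB.

84 dB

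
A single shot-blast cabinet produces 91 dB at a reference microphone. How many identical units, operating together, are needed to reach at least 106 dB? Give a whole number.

32

Need L₁ + 10·log₁₀ N ≥ 106, i.e. log₁₀ N ≥ 1.50.
N ≥ 10^(15.0/10) = 31.623, so N = 32.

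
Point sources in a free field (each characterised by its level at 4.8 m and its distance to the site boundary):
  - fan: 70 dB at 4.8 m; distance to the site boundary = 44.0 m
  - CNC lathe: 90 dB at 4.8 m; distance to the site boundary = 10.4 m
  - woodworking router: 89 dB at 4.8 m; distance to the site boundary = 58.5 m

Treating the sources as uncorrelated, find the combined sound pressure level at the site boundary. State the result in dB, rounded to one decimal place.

83.4 dB

Apply inverse-square spreading to bring every level to the receiver, then sum 10^(L/10).
fan: 70 − 20·log₁₀(44.0/4.8) = 70 − 19.24 = 50.76 dB.
CNC lathe: 90 − 20·log₁₀(10.4/4.8) = 90 − 6.72 = 83.28 dB.
woodworking router: 89 − 20·log₁₀(58.5/4.8) = 89 − 21.72 = 67.28 dB.
Σ 10^(L/10) = 2.185e+08 → L_total = 10·log₁₀(2.185e+08) = 83.39 dB.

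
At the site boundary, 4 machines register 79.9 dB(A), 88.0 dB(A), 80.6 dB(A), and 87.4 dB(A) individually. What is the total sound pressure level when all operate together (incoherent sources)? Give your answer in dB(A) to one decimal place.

91.4 dB(A)

For uncorrelated sources the intensities add, so convert each level to linear form, sum, and take 10·log₁₀ of the total.
Σ 10^(L/10) = 10^(79.9/10) + 10^(88.0/10) + 10^(80.6/10) + 10^(87.4/10) = 1.393e+09.
L_total = 10·log₁₀(1.393e+09) = 91.44 dB(A).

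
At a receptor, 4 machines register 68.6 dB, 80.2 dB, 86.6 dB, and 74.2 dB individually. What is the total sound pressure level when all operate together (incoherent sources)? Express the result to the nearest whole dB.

88 dB

For uncorrelated sources the intensities add, so convert each level to linear form, sum, and take 10·log₁₀ of the total.
Σ 10^(L/10) = 10^(68.6/10) + 10^(80.2/10) + 10^(86.6/10) + 10^(74.2/10) = 5.953e+08.
L_total = 10·log₁₀(5.953e+08) = 87.75 dB.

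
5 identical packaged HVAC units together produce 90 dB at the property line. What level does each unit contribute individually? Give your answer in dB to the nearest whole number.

83 dB

For N identical incoherent sources L_total = L₁ + 10·log₁₀ N, so L₁ = 90 − 10·log₁₀(5) = 90 − 6.990.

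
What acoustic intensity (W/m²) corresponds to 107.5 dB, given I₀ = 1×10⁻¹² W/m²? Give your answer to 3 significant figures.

0.0562 W/m²

L = 10·log₁₀(I/I₀) ⇒ I = I₀·10^(L/10) = 10⁻¹² × 10^10.75.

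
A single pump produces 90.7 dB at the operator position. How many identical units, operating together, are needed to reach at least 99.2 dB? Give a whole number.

Need L₁ + 10·log₁₀ N ≥ 99.2, i.e. log₁₀ N ≥ 0.85.
N ≥ 10^(8.5/10) = 7.079, so N = 8.

8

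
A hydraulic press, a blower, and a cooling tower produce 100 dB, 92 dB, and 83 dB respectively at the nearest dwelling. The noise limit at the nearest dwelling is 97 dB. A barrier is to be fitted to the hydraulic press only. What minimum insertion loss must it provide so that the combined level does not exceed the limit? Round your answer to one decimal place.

Fixed contribution from the other sources: Σ 10^(L/10) = 10^(92/10) + 10^(83/10) = 1.784e+09 (92.51 dB).
The limit corresponds to 10^(97/10) = 5.012e+09; subtracting the fixed part leaves 3.227e+09 for the hydraulic press, i.e. 95.09 dB.
Required insertion loss = 100 − 95.09 = 4.91 dB.

4.9 dB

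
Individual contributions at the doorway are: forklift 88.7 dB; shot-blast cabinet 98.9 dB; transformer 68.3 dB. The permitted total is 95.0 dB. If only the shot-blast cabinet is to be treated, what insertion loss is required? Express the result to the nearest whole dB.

5 dB

Fixed contribution from the other sources: Σ 10^(L/10) = 10^(88.7/10) + 10^(68.3/10) = 7.481e+08 (88.74 dB).
The limit corresponds to 10^(95.0/10) = 3.162e+09; subtracting the fixed part leaves 2.414e+09 for the shot-blast cabinet, i.e. 93.83 dB.
Required insertion loss = 98.9 − 93.83 = 5.07 dB.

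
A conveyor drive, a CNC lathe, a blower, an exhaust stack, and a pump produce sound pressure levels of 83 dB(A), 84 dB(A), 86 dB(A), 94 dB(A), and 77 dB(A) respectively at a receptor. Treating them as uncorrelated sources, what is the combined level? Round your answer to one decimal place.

For uncorrelated sources the intensities add, so convert each level to linear form, sum, and take 10·log₁₀ of the total.
Σ 10^(L/10) = 10^(83/10) + 10^(84/10) + 10^(86/10) + 10^(94/10) + 10^(77/10) = 3.411e+09.
L_total = 10·log₁₀(3.411e+09) = 95.33 dB(A).

95.3 dB(A)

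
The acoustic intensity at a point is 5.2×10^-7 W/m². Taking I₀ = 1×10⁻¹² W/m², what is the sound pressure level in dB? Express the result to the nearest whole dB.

57 dB

Dividing by I₀ shifts the exponent by 12: I/I₀ = 5.2×10^5.
L = 10·(0.7160 + 5) = 57.16 dB.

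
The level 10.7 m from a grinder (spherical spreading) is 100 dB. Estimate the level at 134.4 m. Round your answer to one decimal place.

Point-source attenuation: ΔL = 20·log₁₀(r₂/r₁) = 20·log₁₀(134.4/10.7) = 21.980 dB.
L₂ = 100 − 20·log₁₀(134.4/10.7) = 100 − 21.980 = 78.02 dB.

78.0 dB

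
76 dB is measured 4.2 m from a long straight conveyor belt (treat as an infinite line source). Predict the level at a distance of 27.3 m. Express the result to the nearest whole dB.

68 dB

Cylindrical spreading from a line source gives a 10·log₁₀(r₂/r₁) drop.
L₂ = 76 − 10·log₁₀(27.3/4.2) = 76 − 8.129 = 67.87 dB.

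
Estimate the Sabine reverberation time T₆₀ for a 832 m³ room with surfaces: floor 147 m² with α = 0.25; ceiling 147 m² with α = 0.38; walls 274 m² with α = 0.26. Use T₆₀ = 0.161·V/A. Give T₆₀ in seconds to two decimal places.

A = Σ Sᵢαᵢ = 147·0.25 + 147·0.38 + 274·0.26 = 163.85 m².
T₆₀ = 0.161 × 832 / 163.85 = 0.818 s.

0.82 s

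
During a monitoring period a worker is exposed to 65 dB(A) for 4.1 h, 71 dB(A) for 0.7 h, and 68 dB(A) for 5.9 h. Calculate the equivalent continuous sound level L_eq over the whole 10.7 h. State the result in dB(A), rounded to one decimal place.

67.4 dB(A)

The energy average is taken in the linear domain: L_eq = 10·log₁₀[(Σ tᵢ·10^(Lᵢ/10))/T], T = 10.7 h.
Σ tᵢ·10^(Lᵢ/10) = 4.1·10^(65/10) + 0.7·10^(71/10) + 5.9·10^(68/10) = 5.900e+07.
L_eq = 10·log₁₀(5.900e+07/10.7) = 67.41 dB(A).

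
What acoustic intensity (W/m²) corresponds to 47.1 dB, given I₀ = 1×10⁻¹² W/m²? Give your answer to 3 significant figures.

I/I₀ = 10^(47.1/10) = 5.129e+04, so I = 5.129e+04 × 10⁻¹² W/m².

5.13e-08 W/m²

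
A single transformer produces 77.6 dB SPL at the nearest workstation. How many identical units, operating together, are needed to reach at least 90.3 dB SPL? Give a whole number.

Need L₁ + 10·log₁₀ N ≥ 90.3, i.e. log₁₀ N ≥ 1.27.
N ≥ 10^(12.7/10) = 18.621, so N = 19.

19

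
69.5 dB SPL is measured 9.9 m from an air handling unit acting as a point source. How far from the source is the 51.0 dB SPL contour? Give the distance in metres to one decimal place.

83.3 m

For a point source L₁ − L₂ = 20·log₁₀(r₂/r₁), so r₂ = r₁·10^((L₁−L₂)/20).
r₂ = 9.9·10^((69.5−51.0)/20) = 9.9·10^(18.5/20) = 83.30 m.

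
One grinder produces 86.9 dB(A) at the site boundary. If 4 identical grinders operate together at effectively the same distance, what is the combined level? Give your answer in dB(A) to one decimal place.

92.9 dB(A)

N identical incoherent sources raise the level by 10·log₁₀ N.
L_total = 86.9 + 10·log₁₀(4) = 86.9 + 6.021 = 92.92 dB(A).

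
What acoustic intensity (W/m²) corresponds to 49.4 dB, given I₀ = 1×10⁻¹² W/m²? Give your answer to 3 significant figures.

8.71e-08 W/m²

L = 10·log₁₀(I/I₀) ⇒ I = I₀·10^(L/10) = 10⁻¹² × 10^4.94.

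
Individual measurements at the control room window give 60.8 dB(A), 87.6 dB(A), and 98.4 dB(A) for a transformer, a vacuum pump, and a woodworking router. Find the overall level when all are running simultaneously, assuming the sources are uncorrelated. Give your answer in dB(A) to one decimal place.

98.7 dB(A)

For uncorrelated sources the intensities add, so convert each level to linear form, sum, and take 10·log₁₀ of the total.
Σ 10^(L/10) = 10^(60.8/10) + 10^(87.6/10) + 10^(98.4/10) = 7.495e+09.
L_total = 10·log₁₀(7.495e+09) = 98.75 dB(A).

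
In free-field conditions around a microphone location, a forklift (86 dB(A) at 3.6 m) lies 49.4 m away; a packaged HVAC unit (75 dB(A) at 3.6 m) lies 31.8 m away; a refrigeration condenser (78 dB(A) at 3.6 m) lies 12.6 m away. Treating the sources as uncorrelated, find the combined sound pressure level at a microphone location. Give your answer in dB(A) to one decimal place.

68.8 dB(A)

First find each source's level at the receiver (point-source: −20·log₁₀(r/r_ref)), then combine on an intensity basis.
forklift: 86 − 20·log₁₀(49.4/3.6) = 86 − 22.75 = 63.25 dB(A).
packaged HVAC unit: 75 − 20·log₁₀(31.8/3.6) = 75 − 18.92 = 56.08 dB(A).
refrigeration condenser: 78 − 20·log₁₀(12.6/3.6) = 78 − 10.88 = 67.12 dB(A).
Σ 10^(L/10) = 7.670e+06 → L_total = 10·log₁₀(7.670e+06) = 68.85 dB(A).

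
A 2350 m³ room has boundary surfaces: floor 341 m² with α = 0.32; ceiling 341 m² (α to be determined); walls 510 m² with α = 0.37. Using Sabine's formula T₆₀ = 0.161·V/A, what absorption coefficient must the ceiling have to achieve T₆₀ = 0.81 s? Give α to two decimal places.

0.50

Required total absorption A = 0.161·2350/0.81 = 467.10 m².
Absorption from the other surfaces = 341·0.32 + 510·0.37 = 297.82 m², so the ceiling must supply 169.28 m² over 341 m².
α = 169.28/341 = 0.496.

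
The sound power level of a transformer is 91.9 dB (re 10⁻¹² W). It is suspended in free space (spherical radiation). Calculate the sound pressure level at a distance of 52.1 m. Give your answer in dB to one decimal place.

46.6 dB

Free-field spherical radiation: L_p = L_w − 10·log₁₀(4π·r²), r = 52.1 m.
4π·r² = 3.411e+04 m², 10·log₁₀ of that is 45.329 dB.
L_p = 91.9 − 45.329 = 46.57 dB.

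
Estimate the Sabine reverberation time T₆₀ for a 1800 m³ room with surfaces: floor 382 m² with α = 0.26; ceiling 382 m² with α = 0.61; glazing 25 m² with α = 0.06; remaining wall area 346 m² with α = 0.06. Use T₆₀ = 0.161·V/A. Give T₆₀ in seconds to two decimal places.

Summing Sᵢαᵢ: 382·0.26 + 382·0.61 + 25·0.06 + 346·0.06 = 354.60 m².
T₆₀ = 0.161·V/A = 0.161·1800/354.60 = 0.817 s.

0.82 s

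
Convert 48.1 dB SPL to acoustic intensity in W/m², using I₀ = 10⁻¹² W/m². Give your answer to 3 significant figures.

I = I₀·10^(L/10) = 10⁻¹² × 10^(48.1/10) = 10^(-7.190).

6.46e-08 W/m²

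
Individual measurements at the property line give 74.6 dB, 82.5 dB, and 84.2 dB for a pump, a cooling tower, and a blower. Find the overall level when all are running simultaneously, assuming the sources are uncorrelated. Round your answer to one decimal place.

86.7 dB

Incoherent sources combine by intensity addition: L_total = 10·log₁₀(Σ 10^(L_i/10)).
Σ 10^(L/10) = 10^(74.6/10) + 10^(82.5/10) + 10^(84.2/10) = 4.697e+08.
L_total = 10·log₁₀(4.697e+08) = 86.72 dB.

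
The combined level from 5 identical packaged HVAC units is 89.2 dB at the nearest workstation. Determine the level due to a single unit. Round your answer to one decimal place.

82.2 dB

Dividing the total intensity by 5 lowers the level by 10·log₁₀ 5 = 6.990 dB: L₁ = 89.2 − 6.990.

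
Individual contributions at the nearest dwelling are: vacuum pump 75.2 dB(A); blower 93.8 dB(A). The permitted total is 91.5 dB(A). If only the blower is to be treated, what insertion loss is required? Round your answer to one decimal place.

Fixed contribution from the other source: Σ 10^(L/10) = 10^(75.2/10) = 3.311e+07 (75.20 dB(A)).
The limit corresponds to 10^(91.5/10) = 1.413e+09; subtracting the fixed part leaves 1.379e+09 for the blower, i.e. 91.40 dB(A).
So the blower must be reduced from 93.8 to 91.40 dB(A): IL = 2.40 dB.

2.4 dB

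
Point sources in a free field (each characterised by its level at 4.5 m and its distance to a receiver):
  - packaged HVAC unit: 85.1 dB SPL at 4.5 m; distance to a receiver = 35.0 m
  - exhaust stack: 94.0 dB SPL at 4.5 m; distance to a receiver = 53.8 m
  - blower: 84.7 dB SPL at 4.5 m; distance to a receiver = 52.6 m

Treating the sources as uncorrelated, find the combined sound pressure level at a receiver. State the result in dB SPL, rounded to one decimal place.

74.0 dB SPL

Propagate each source to the receiver with L = L_ref − 20·log₁₀(r/r_ref), then add intensities.
packaged HVAC unit: 85.1 − 20·log₁₀(35.0/4.5) = 85.1 − 17.82 = 67.28 dB SPL.
exhaust stack: 94.0 − 20·log₁₀(53.8/4.5) = 94.0 − 21.55 = 72.45 dB SPL.
blower: 84.7 − 20·log₁₀(52.6/4.5) = 84.7 − 21.36 = 63.34 dB SPL.
Σ 10^(L/10) = 2.508e+07 → L_total = 10·log₁₀(2.508e+07) = 73.99 dB SPL.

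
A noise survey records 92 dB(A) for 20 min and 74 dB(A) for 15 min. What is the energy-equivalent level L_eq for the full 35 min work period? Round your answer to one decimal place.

The energy average is taken in the linear domain: L_eq = 10·log₁₀[(Σ tᵢ·10^(Lᵢ/10))/T], T = 35 min.
Σ tᵢ·10^(Lᵢ/10) = 20·10^(92/10) + 15·10^(74/10) = 3.207e+10.
L_eq = 10·log₁₀(3.207e+10/35) = 89.62 dB(A).

89.6 dB(A)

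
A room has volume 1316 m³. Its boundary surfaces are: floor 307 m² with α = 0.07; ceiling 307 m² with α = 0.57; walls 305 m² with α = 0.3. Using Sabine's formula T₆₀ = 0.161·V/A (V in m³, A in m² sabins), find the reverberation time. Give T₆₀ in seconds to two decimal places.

A = Σ Sᵢαᵢ = 307·0.07 + 307·0.57 + 305·0.3 = 287.98 m².
T₆₀ = 0.161·V/A = 0.161·1316/287.98 = 0.736 s.

0.74 s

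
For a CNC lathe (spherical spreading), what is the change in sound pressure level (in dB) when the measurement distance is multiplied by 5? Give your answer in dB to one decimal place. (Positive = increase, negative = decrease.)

A point source loses 6 dB per doubling of distance; generally ΔL = −20·log₁₀(r₂/r₁).
ΔL = −20·log₁₀(5) = -13.98 dB.

-14.0 dB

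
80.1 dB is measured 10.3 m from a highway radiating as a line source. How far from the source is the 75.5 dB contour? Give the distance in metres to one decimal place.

29.7 m

The 4.6 dB drop corresponds to a distance ratio of 10^(4.6/10) for a line source.
r₂ = 10.3·10^((80.1−75.5)/10) = 10.3·10^(4.6/10) = 29.71 m.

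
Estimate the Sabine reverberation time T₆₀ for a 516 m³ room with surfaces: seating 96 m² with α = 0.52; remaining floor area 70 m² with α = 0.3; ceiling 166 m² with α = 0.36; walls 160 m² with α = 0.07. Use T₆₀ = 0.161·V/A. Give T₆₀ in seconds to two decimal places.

Summing Sᵢαᵢ: 96·0.52 + 70·0.3 + 166·0.36 + 160·0.07 = 141.88 m².
T₆₀ = 0.161·V/A = 0.161·516/141.88 = 0.586 s.

0.59 s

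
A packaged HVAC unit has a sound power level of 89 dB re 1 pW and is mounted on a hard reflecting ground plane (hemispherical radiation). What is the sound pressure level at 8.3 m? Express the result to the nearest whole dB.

L_p = L_w − 10·log₁₀(2π·r²) with r = 8.3 m.
2π·r² = 432.8 m², 10·log₁₀ of that is 26.363 dB.
L_p = 89 − 26.363 = 62.64 dB.

63 dB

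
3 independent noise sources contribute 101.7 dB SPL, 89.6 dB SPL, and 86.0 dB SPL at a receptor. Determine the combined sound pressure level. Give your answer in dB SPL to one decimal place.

For uncorrelated sources the intensities add, so convert each level to linear form, sum, and take 10·log₁₀ of the total.
Σ 10^(L/10) = 10^(101.7/10) + 10^(89.6/10) + 10^(86.0/10) = 1.610e+10.
L_total = 10·log₁₀(1.610e+10) = 102.07 dB SPL.

102.1 dB SPL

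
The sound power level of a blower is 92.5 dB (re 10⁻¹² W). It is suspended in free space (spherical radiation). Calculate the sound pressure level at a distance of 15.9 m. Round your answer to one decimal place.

57.5 dB

L_p = L_w − 10·log₁₀(4π·r²) with r = 15.9 m.
4π·r² = 3177 m², 10·log₁₀ of that is 35.020 dB.
L_p = 92.5 − 35.020 = 57.48 dB.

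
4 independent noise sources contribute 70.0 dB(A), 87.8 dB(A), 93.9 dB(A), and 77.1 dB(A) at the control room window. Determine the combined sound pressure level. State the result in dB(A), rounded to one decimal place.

94.9 dB(A)

For uncorrelated sources the intensities add, so convert each level to linear form, sum, and take 10·log₁₀ of the total.
Σ 10^(L/10) = 10^(70.0/10) + 10^(87.8/10) + 10^(93.9/10) + 10^(77.1/10) = 3.119e+09.
L_total = 10·log₁₀(3.119e+09) = 94.94 dB(A).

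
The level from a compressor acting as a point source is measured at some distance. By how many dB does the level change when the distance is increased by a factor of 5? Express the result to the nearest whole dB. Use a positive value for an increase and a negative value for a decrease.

Point-source spreading: ΔL = −20·log₁₀(r₂/r₁).
ΔL = −20·log₁₀(5) = -13.98 dB.

-14 dB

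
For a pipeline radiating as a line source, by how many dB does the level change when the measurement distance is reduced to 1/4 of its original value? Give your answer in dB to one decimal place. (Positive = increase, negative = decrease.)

A line source loses 3 dB per doubling of distance; generally ΔL = −10·log₁₀(r₂/r₁).
ΔL = −10·log₁₀(0.25) = +6.02 dB.

+6.0 dB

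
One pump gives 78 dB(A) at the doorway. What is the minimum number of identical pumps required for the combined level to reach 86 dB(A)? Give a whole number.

7

The shortfall is 86 − 78 = 8.0 dB, and N units add 10·log₁₀ N, so need 10·log₁₀ N ≥ 8.0.
N ≥ 10^(8.0/10) = 6.310, so N = 7.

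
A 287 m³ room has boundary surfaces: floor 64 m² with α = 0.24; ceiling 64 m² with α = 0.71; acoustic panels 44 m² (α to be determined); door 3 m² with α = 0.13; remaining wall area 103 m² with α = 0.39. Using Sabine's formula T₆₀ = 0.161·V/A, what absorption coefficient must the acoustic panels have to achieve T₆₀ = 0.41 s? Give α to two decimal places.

From T₆₀ = 0.161·V/A, the target T₆₀ = 0.41 s needs A = 0.161·287/0.41 = 112.70 m².
Absorption from the other surfaces = 64·0.24 + 64·0.71 + 3·0.13 + 103·0.39 = 101.36 m², so the acoustic panels must supply 11.34 m² over 44 m².
α = 11.34/44 = 0.258.

0.26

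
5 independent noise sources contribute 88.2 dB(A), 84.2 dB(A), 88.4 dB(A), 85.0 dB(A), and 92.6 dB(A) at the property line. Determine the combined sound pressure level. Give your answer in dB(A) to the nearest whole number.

96 dB(A)

Incoherent sources combine by intensity addition: L_total = 10·log₁₀(Σ 10^(L_i/10)).
Σ 10^(L/10) = 10^(88.2/10) + 10^(84.2/10) + 10^(88.4/10) + 10^(85.0/10) + 10^(92.6/10) = 3.751e+09.
L_total = 10·log₁₀(3.751e+09) = 95.74 dB(A).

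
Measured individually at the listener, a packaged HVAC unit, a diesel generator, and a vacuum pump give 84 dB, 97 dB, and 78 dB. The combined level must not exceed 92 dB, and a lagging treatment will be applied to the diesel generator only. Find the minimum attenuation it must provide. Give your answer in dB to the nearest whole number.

6 dB

Fixed contribution from the other sources: Σ 10^(L/10) = 10^(84/10) + 10^(78/10) = 3.143e+08 (84.97 dB).
The limit corresponds to 10^(92/10) = 1.585e+09; subtracting the fixed part leaves 1.271e+09 for the diesel generator, i.e. 91.04 dB.
Required insertion loss = 97 − 91.04 = 5.96 dB.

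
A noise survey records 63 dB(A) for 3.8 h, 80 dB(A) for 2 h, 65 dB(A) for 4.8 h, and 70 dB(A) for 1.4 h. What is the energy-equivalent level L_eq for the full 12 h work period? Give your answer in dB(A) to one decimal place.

73.0 dB(A)

L_eq = 10·log₁₀[(1/T)·Σ tᵢ·10^(Lᵢ/10)] with T = 12 h.
Σ tᵢ·10^(Lᵢ/10) = 3.8·10^(63/10) + 2·10^(80/10) + 4.8·10^(65/10) + 1.4·10^(70/10) = 2.368e+08.
L_eq = 10·log₁₀(2.368e+08/12) = 72.95 dB(A).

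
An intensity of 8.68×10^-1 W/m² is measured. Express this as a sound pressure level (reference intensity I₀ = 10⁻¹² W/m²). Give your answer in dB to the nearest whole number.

119 dB

L = 10·log₁₀(I/I₀) = 10·log₁₀(8.68×10^-1/10⁻¹²) = 10·log₁₀(8.68×10^11).
L = 10·(0.9385 + 11) = 119.39 dB.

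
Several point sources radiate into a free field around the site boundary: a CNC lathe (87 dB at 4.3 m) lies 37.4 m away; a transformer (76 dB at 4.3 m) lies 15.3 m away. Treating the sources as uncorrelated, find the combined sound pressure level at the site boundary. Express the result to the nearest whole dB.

70 dB

First find each source's level at the receiver (point-source: −20·log₁₀(r/r_ref)), then combine on an intensity basis.
CNC lathe: 87 − 20·log₁₀(37.4/4.3) = 87 − 18.79 = 68.21 dB.
transformer: 76 − 20·log₁₀(15.3/4.3) = 76 − 11.02 = 64.98 dB.
Σ 10^(L/10) = 9.770e+06 → L_total = 10·log₁₀(9.770e+06) = 69.90 dB.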